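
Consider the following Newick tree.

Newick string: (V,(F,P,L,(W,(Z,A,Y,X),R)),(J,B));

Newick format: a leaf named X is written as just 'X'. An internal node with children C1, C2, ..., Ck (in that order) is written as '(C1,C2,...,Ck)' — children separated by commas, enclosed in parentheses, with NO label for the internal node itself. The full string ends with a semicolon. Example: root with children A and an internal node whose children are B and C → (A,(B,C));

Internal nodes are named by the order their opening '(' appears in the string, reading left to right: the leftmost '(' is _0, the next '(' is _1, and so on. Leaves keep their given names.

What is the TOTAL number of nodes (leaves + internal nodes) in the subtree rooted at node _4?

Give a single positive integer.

Newick: (V,(F,P,L,(W,(Z,A,Y,X),R)),(J,B));
Locate _4: it is the '(' at position 27 (the 5th '(' reading left to right).
Query: subtree rooted at _4
_4: subtree_size = 1 + 2
  J: subtree_size = 1 + 0
  B: subtree_size = 1 + 0
Total subtree size of _4: 3

Answer: 3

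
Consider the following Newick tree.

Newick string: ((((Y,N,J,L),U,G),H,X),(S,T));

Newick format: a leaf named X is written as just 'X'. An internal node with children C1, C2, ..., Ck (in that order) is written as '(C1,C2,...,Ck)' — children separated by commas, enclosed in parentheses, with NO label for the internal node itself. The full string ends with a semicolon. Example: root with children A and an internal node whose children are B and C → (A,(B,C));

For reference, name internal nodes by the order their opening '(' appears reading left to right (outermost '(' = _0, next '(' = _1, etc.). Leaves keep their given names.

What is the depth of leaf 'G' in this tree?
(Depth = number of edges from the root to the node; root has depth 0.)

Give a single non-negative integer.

Newick: ((((Y,N,J,L),U,G),H,X),(S,T));
Naming internals by '(' encounter order: outermost '(' = _0, next = _1, ...
Query node: G
Path from root: _0 -> _1 -> _2 -> G
Depth of G: 3 (number of edges from root)

Answer: 3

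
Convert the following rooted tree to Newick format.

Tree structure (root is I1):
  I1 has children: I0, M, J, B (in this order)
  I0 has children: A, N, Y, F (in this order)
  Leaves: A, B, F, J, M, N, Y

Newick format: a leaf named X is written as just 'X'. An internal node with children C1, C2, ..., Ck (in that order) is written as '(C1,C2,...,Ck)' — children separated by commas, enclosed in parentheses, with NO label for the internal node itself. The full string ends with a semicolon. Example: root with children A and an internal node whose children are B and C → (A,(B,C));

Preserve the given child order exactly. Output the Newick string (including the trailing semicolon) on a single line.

Answer: ((A,N,Y,F),M,J,B);

Derivation:
internal I1 with children ['I0', 'M', 'J', 'B']
  internal I0 with children ['A', 'N', 'Y', 'F']
    leaf 'A' → 'A'
    leaf 'N' → 'N'
    leaf 'Y' → 'Y'
    leaf 'F' → 'F'
  → '(A,N,Y,F)'
  leaf 'M' → 'M'
  leaf 'J' → 'J'
  leaf 'B' → 'B'
→ '((A,N,Y,F),M,J,B)'
Final: ((A,N,Y,F),M,J,B);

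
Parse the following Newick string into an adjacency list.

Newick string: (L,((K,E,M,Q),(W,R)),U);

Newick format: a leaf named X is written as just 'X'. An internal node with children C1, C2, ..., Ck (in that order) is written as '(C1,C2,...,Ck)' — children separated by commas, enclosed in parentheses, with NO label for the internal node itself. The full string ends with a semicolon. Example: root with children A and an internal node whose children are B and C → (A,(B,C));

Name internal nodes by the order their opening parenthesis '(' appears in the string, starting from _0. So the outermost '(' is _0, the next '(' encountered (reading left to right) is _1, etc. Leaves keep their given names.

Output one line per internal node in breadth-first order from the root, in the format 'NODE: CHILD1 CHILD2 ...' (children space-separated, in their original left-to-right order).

Answer: _0: L _1 U
_1: _2 _3
_2: K E M Q
_3: W R

Derivation:
Input: (L,((K,E,M,Q),(W,R)),U);
Scanning left-to-right, naming '(' by encounter order:
  pos 0: '(' -> open internal node _0 (depth 1)
  pos 3: '(' -> open internal node _1 (depth 2)
  pos 4: '(' -> open internal node _2 (depth 3)
  pos 12: ')' -> close internal node _2 (now at depth 2)
  pos 14: '(' -> open internal node _3 (depth 3)
  pos 18: ')' -> close internal node _3 (now at depth 2)
  pos 19: ')' -> close internal node _1 (now at depth 1)
  pos 22: ')' -> close internal node _0 (now at depth 0)
Total internal nodes: 4
BFS adjacency from root:
  _0: L _1 U
  _1: _2 _3
  _2: K E M Q
  _3: W R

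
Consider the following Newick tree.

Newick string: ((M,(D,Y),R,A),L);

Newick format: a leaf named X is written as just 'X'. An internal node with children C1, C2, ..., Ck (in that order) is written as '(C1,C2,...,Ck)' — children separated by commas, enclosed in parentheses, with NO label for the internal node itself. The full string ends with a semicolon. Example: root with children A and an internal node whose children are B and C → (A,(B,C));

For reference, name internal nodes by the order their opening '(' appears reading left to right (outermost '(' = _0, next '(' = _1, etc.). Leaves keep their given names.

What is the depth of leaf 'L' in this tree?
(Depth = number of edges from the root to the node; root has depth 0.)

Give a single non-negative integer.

Newick: ((M,(D,Y),R,A),L);
Naming internals by '(' encounter order: outermost '(' = _0, next = _1, ...
Query node: L
Path from root: _0 -> L
Depth of L: 1 (number of edges from root)

Answer: 1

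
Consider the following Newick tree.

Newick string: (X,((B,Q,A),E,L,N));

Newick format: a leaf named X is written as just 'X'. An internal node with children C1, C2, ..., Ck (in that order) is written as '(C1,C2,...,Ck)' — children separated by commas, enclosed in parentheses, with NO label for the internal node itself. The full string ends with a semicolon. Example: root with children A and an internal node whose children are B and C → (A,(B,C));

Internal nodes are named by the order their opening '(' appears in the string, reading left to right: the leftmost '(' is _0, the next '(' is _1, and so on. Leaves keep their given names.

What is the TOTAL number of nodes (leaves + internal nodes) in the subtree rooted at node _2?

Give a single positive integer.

Answer: 4

Derivation:
Newick: (X,((B,Q,A),E,L,N));
Locate _2: it is the '(' at position 4 (the 3rd '(' reading left to right).
Query: subtree rooted at _2
_2: subtree_size = 1 + 3
  B: subtree_size = 1 + 0
  Q: subtree_size = 1 + 0
  A: subtree_size = 1 + 0
Total subtree size of _2: 4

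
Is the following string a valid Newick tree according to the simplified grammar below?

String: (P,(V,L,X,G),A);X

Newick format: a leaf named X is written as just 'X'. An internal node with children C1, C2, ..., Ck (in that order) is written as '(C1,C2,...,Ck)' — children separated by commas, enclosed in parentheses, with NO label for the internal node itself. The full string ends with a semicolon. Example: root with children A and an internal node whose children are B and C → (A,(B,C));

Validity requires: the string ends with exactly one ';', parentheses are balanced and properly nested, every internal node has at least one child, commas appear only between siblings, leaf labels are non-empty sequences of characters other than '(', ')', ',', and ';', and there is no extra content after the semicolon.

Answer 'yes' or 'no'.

Answer: no

Derivation:
Input: (P,(V,L,X,G),A);X
Paren balance: 2 '(' vs 2 ')' OK
Ends with single ';': False
Full parse: FAILS (must end with ;)
Valid: False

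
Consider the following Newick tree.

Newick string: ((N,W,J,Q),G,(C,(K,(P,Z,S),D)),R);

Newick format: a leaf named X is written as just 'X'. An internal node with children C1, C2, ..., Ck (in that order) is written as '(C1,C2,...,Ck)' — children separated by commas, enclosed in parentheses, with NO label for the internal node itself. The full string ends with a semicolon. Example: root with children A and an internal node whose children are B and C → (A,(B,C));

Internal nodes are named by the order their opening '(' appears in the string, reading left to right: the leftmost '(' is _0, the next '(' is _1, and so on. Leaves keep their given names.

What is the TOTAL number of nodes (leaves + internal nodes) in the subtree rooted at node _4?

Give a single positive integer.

Newick: ((N,W,J,Q),G,(C,(K,(P,Z,S),D)),R);
Locate _4: it is the '(' at position 19 (the 5th '(' reading left to right).
Query: subtree rooted at _4
_4: subtree_size = 1 + 3
  P: subtree_size = 1 + 0
  Z: subtree_size = 1 + 0
  S: subtree_size = 1 + 0
Total subtree size of _4: 4

Answer: 4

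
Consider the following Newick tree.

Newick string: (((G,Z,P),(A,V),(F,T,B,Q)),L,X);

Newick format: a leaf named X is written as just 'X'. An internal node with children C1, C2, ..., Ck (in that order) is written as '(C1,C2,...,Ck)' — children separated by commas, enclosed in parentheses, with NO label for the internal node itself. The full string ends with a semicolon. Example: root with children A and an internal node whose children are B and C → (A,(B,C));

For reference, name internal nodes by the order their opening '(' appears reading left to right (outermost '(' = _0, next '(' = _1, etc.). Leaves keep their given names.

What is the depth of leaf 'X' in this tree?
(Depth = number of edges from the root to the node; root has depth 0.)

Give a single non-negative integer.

Newick: (((G,Z,P),(A,V),(F,T,B,Q)),L,X);
Naming internals by '(' encounter order: outermost '(' = _0, next = _1, ...
Query node: X
Path from root: _0 -> X
Depth of X: 1 (number of edges from root)

Answer: 1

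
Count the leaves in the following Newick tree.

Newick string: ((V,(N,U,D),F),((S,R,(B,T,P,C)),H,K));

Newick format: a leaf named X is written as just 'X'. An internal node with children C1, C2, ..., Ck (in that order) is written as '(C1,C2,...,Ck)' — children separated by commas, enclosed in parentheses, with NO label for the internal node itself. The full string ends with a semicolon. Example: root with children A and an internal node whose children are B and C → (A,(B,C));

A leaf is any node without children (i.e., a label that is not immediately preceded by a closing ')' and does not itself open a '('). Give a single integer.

Newick: ((V,(N,U,D),F),((S,R,(B,T,P,C)),H,K));
Scan left-to-right; a leaf is any maximal label run not followed by '(':
  pos 2: leaf 'V' → count = 1
  pos 5: leaf 'N' → count = 2
  pos 7: leaf 'U' → count = 3
  pos 9: leaf 'D' → count = 4
  pos 12: leaf 'F' → count = 5
  pos 17: leaf 'S' → count = 6
  pos 19: leaf 'R' → count = 7
  pos 22: leaf 'B' → count = 8
  pos 24: leaf 'T' → count = 9
  pos 26: leaf 'P' → count = 10
  pos 28: leaf 'C' → count = 11
  pos 32: leaf 'H' → count = 12
  pos 34: leaf 'K' → count = 13
Total leaves: 13

Answer: 13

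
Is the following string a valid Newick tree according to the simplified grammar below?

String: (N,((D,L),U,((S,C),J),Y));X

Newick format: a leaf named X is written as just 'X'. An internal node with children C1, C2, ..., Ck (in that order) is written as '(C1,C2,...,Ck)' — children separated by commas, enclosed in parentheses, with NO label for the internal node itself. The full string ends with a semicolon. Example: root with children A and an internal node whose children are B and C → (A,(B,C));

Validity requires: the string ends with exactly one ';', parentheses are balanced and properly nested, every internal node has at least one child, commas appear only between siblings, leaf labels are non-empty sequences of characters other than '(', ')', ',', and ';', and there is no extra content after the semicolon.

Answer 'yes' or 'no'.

Input: (N,((D,L),U,((S,C),J),Y));X
Paren balance: 5 '(' vs 5 ')' OK
Ends with single ';': False
Full parse: FAILS (must end with ;)
Valid: False

Answer: no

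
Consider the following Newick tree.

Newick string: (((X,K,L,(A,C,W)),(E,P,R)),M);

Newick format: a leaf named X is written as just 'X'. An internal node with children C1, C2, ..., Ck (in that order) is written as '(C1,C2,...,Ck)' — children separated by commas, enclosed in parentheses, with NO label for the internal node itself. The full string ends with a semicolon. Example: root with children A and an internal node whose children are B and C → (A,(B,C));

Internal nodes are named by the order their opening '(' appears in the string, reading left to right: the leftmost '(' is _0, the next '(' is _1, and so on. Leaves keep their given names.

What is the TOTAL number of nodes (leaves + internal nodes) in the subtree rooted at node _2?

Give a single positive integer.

Newick: (((X,K,L,(A,C,W)),(E,P,R)),M);
Locate _2: it is the '(' at position 2 (the 3rd '(' reading left to right).
Query: subtree rooted at _2
_2: subtree_size = 1 + 7
  X: subtree_size = 1 + 0
  K: subtree_size = 1 + 0
  L: subtree_size = 1 + 0
  _3: subtree_size = 1 + 3
    A: subtree_size = 1 + 0
    C: subtree_size = 1 + 0
    W: subtree_size = 1 + 0
Total subtree size of _2: 8

Answer: 8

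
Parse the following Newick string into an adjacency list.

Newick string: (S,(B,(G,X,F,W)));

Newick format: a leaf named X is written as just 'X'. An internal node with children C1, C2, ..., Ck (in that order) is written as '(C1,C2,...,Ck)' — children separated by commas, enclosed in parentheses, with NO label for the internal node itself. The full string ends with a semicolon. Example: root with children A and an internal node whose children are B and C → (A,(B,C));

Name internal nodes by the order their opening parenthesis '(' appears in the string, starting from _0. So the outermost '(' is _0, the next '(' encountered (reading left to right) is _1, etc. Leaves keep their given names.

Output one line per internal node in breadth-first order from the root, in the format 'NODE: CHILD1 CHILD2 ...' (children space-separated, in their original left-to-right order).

Input: (S,(B,(G,X,F,W)));
Scanning left-to-right, naming '(' by encounter order:
  pos 0: '(' -> open internal node _0 (depth 1)
  pos 3: '(' -> open internal node _1 (depth 2)
  pos 6: '(' -> open internal node _2 (depth 3)
  pos 14: ')' -> close internal node _2 (now at depth 2)
  pos 15: ')' -> close internal node _1 (now at depth 1)
  pos 16: ')' -> close internal node _0 (now at depth 0)
Total internal nodes: 3
BFS adjacency from root:
  _0: S _1
  _1: B _2
  _2: G X F W

Answer: _0: S _1
_1: B _2
_2: G X F W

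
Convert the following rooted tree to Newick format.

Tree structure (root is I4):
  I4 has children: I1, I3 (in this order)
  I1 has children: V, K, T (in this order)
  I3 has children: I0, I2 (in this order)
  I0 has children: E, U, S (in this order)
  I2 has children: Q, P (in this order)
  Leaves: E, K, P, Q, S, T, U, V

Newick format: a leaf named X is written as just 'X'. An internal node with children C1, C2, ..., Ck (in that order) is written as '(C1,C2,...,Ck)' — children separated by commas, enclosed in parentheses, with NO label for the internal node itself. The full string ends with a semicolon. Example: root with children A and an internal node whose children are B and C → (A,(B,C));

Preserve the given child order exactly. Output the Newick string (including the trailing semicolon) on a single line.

Answer: ((V,K,T),((E,U,S),(Q,P)));

Derivation:
internal I4 with children ['I1', 'I3']
  internal I1 with children ['V', 'K', 'T']
    leaf 'V' → 'V'
    leaf 'K' → 'K'
    leaf 'T' → 'T'
  → '(V,K,T)'
  internal I3 with children ['I0', 'I2']
    internal I0 with children ['E', 'U', 'S']
      leaf 'E' → 'E'
      leaf 'U' → 'U'
      leaf 'S' → 'S'
    → '(E,U,S)'
    internal I2 with children ['Q', 'P']
      leaf 'Q' → 'Q'
      leaf 'P' → 'P'
    → '(Q,P)'
  → '((E,U,S),(Q,P))'
→ '((V,K,T),((E,U,S),(Q,P)))'
Final: ((V,K,T),((E,U,S),(Q,P)));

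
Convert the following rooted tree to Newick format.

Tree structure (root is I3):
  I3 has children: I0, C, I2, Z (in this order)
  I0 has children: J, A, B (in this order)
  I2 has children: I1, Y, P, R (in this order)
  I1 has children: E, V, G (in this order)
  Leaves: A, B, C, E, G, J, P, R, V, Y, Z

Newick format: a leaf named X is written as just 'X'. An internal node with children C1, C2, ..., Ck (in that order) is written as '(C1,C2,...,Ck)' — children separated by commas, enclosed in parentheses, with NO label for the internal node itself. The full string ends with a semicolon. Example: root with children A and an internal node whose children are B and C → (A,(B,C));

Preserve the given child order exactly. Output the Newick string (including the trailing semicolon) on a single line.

Answer: ((J,A,B),C,((E,V,G),Y,P,R),Z);

Derivation:
internal I3 with children ['I0', 'C', 'I2', 'Z']
  internal I0 with children ['J', 'A', 'B']
    leaf 'J' → 'J'
    leaf 'A' → 'A'
    leaf 'B' → 'B'
  → '(J,A,B)'
  leaf 'C' → 'C'
  internal I2 with children ['I1', 'Y', 'P', 'R']
    internal I1 with children ['E', 'V', 'G']
      leaf 'E' → 'E'
      leaf 'V' → 'V'
      leaf 'G' → 'G'
    → '(E,V,G)'
    leaf 'Y' → 'Y'
    leaf 'P' → 'P'
    leaf 'R' → 'R'
  → '((E,V,G),Y,P,R)'
  leaf 'Z' → 'Z'
→ '((J,A,B),C,((E,V,G),Y,P,R),Z)'
Final: ((J,A,B),C,((E,V,G),Y,P,R),Z);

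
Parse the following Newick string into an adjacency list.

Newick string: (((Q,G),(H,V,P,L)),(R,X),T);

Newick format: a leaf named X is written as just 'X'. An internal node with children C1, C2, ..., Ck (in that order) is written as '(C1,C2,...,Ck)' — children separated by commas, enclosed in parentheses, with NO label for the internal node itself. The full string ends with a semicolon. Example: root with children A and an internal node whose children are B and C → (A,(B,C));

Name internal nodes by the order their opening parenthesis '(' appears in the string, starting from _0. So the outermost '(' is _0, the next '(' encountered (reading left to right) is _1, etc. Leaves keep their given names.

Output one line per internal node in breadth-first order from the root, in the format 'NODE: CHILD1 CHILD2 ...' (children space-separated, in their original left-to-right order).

Answer: _0: _1 _4 T
_1: _2 _3
_4: R X
_2: Q G
_3: H V P L

Derivation:
Input: (((Q,G),(H,V,P,L)),(R,X),T);
Scanning left-to-right, naming '(' by encounter order:
  pos 0: '(' -> open internal node _0 (depth 1)
  pos 1: '(' -> open internal node _1 (depth 2)
  pos 2: '(' -> open internal node _2 (depth 3)
  pos 6: ')' -> close internal node _2 (now at depth 2)
  pos 8: '(' -> open internal node _3 (depth 3)
  pos 16: ')' -> close internal node _3 (now at depth 2)
  pos 17: ')' -> close internal node _1 (now at depth 1)
  pos 19: '(' -> open internal node _4 (depth 2)
  pos 23: ')' -> close internal node _4 (now at depth 1)
  pos 26: ')' -> close internal node _0 (now at depth 0)
Total internal nodes: 5
BFS adjacency from root:
  _0: _1 _4 T
  _1: _2 _3
  _4: R X
  _2: Q G
  _3: H V P L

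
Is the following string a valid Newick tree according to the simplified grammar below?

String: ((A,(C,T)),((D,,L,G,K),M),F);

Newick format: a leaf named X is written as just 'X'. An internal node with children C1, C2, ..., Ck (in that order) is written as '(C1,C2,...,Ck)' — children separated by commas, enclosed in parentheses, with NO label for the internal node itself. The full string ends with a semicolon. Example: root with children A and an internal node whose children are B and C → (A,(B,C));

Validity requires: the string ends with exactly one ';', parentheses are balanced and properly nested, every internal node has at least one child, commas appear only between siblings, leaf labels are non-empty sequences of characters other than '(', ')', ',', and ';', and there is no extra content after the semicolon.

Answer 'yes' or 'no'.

Answer: no

Derivation:
Input: ((A,(C,T)),((D,,L,G,K),M),F);
Paren balance: 5 '(' vs 5 ')' OK
Ends with single ';': True
Full parse: FAILS (empty leaf label at pos 15)
Valid: False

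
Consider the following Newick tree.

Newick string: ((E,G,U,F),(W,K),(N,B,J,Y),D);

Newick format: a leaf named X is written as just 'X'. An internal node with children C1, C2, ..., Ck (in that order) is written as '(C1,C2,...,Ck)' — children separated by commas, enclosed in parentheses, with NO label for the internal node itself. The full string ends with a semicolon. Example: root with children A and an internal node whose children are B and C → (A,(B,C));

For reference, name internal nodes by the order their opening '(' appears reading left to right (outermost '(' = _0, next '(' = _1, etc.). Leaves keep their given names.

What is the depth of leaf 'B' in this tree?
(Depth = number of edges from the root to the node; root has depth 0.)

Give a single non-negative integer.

Answer: 2

Derivation:
Newick: ((E,G,U,F),(W,K),(N,B,J,Y),D);
Naming internals by '(' encounter order: outermost '(' = _0, next = _1, ...
Query node: B
Path from root: _0 -> _3 -> B
Depth of B: 2 (number of edges from root)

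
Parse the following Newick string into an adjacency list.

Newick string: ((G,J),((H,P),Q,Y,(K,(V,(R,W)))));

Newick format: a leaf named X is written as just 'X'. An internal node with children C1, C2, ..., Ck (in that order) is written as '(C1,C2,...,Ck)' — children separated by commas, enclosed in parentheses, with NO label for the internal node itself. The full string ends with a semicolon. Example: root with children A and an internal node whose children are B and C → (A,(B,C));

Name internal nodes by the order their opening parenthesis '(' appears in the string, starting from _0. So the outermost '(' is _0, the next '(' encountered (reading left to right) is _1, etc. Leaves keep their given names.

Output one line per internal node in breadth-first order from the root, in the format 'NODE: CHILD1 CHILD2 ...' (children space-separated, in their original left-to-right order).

Answer: _0: _1 _2
_1: G J
_2: _3 Q Y _4
_3: H P
_4: K _5
_5: V _6
_6: R W

Derivation:
Input: ((G,J),((H,P),Q,Y,(K,(V,(R,W)))));
Scanning left-to-right, naming '(' by encounter order:
  pos 0: '(' -> open internal node _0 (depth 1)
  pos 1: '(' -> open internal node _1 (depth 2)
  pos 5: ')' -> close internal node _1 (now at depth 1)
  pos 7: '(' -> open internal node _2 (depth 2)
  pos 8: '(' -> open internal node _3 (depth 3)
  pos 12: ')' -> close internal node _3 (now at depth 2)
  pos 18: '(' -> open internal node _4 (depth 3)
  pos 21: '(' -> open internal node _5 (depth 4)
  pos 24: '(' -> open internal node _6 (depth 5)
  pos 28: ')' -> close internal node _6 (now at depth 4)
  pos 29: ')' -> close internal node _5 (now at depth 3)
  pos 30: ')' -> close internal node _4 (now at depth 2)
  pos 31: ')' -> close internal node _2 (now at depth 1)
  pos 32: ')' -> close internal node _0 (now at depth 0)
Total internal nodes: 7
BFS adjacency from root:
  _0: _1 _2
  _1: G J
  _2: _3 Q Y _4
  _3: H P
  _4: K _5
  _5: V _6
  _6: R W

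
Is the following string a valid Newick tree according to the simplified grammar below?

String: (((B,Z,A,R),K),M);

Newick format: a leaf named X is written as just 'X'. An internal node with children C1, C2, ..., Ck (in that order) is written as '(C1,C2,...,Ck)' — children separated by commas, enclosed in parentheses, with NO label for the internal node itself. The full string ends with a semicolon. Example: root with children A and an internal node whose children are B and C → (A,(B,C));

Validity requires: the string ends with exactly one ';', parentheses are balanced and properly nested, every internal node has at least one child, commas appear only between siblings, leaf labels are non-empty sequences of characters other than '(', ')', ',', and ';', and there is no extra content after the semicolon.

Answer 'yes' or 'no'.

Answer: yes

Derivation:
Input: (((B,Z,A,R),K),M);
Paren balance: 3 '(' vs 3 ')' OK
Ends with single ';': True
Full parse: OK
Valid: True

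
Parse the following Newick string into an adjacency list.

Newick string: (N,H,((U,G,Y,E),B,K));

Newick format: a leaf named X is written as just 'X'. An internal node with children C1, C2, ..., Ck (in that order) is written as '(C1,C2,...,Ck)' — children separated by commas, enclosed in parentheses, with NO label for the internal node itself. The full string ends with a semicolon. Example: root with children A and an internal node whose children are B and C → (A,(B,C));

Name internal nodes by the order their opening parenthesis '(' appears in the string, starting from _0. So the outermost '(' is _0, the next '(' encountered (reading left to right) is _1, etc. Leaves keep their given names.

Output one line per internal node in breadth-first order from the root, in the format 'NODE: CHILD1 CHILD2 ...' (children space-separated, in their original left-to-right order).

Answer: _0: N H _1
_1: _2 B K
_2: U G Y E

Derivation:
Input: (N,H,((U,G,Y,E),B,K));
Scanning left-to-right, naming '(' by encounter order:
  pos 0: '(' -> open internal node _0 (depth 1)
  pos 5: '(' -> open internal node _1 (depth 2)
  pos 6: '(' -> open internal node _2 (depth 3)
  pos 14: ')' -> close internal node _2 (now at depth 2)
  pos 19: ')' -> close internal node _1 (now at depth 1)
  pos 20: ')' -> close internal node _0 (now at depth 0)
Total internal nodes: 3
BFS adjacency from root:
  _0: N H _1
  _1: _2 B K
  _2: U G Y E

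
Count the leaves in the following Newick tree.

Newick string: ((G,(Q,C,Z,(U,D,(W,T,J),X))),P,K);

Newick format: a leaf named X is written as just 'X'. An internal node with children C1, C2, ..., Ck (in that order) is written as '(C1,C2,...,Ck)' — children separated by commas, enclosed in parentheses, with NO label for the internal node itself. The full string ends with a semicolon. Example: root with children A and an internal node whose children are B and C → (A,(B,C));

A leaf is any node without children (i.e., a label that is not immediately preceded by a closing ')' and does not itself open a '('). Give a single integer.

Newick: ((G,(Q,C,Z,(U,D,(W,T,J),X))),P,K);
Scan left-to-right; a leaf is any maximal label run not followed by '(':
  pos 2: leaf 'G' → count = 1
  pos 5: leaf 'Q' → count = 2
  pos 7: leaf 'C' → count = 3
  pos 9: leaf 'Z' → count = 4
  pos 12: leaf 'U' → count = 5
  pos 14: leaf 'D' → count = 6
  pos 17: leaf 'W' → count = 7
  pos 19: leaf 'T' → count = 8
  pos 21: leaf 'J' → count = 9
  pos 24: leaf 'X' → count = 10
  pos 29: leaf 'P' → count = 11
  pos 31: leaf 'K' → count = 12
Total leaves: 12

Answer: 12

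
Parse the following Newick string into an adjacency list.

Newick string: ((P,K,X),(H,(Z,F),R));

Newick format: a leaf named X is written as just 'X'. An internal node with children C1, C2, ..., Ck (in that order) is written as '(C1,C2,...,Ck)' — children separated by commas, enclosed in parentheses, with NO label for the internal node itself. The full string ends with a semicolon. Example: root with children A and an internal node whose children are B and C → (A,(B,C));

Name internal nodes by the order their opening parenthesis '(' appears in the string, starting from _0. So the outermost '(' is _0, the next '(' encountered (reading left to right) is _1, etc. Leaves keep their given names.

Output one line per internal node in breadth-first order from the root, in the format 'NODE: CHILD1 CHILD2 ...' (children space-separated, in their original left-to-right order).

Input: ((P,K,X),(H,(Z,F),R));
Scanning left-to-right, naming '(' by encounter order:
  pos 0: '(' -> open internal node _0 (depth 1)
  pos 1: '(' -> open internal node _1 (depth 2)
  pos 7: ')' -> close internal node _1 (now at depth 1)
  pos 9: '(' -> open internal node _2 (depth 2)
  pos 12: '(' -> open internal node _3 (depth 3)
  pos 16: ')' -> close internal node _3 (now at depth 2)
  pos 19: ')' -> close internal node _2 (now at depth 1)
  pos 20: ')' -> close internal node _0 (now at depth 0)
Total internal nodes: 4
BFS adjacency from root:
  _0: _1 _2
  _1: P K X
  _2: H _3 R
  _3: Z F

Answer: _0: _1 _2
_1: P K X
_2: H _3 R
_3: Z F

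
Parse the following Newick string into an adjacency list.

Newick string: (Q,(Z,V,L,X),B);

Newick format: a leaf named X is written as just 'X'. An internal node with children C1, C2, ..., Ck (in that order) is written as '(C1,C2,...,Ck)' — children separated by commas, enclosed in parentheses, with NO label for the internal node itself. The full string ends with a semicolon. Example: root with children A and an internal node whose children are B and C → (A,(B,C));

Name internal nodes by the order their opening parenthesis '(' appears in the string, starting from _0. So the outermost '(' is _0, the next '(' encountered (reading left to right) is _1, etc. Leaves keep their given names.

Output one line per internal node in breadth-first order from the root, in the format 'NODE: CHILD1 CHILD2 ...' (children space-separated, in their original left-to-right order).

Input: (Q,(Z,V,L,X),B);
Scanning left-to-right, naming '(' by encounter order:
  pos 0: '(' -> open internal node _0 (depth 1)
  pos 3: '(' -> open internal node _1 (depth 2)
  pos 11: ')' -> close internal node _1 (now at depth 1)
  pos 14: ')' -> close internal node _0 (now at depth 0)
Total internal nodes: 2
BFS adjacency from root:
  _0: Q _1 B
  _1: Z V L X

Answer: _0: Q _1 B
_1: Z V L X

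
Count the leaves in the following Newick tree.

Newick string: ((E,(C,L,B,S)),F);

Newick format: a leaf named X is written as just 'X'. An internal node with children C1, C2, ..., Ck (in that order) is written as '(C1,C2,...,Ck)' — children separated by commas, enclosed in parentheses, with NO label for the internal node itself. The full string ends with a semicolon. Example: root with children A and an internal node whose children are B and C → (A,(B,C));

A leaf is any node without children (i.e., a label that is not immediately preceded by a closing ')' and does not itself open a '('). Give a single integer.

Newick: ((E,(C,L,B,S)),F);
Scan left-to-right; a leaf is any maximal label run not followed by '(':
  pos 2: leaf 'E' → count = 1
  pos 5: leaf 'C' → count = 2
  pos 7: leaf 'L' → count = 3
  pos 9: leaf 'B' → count = 4
  pos 11: leaf 'S' → count = 5
  pos 15: leaf 'F' → count = 6
Total leaves: 6

Answer: 6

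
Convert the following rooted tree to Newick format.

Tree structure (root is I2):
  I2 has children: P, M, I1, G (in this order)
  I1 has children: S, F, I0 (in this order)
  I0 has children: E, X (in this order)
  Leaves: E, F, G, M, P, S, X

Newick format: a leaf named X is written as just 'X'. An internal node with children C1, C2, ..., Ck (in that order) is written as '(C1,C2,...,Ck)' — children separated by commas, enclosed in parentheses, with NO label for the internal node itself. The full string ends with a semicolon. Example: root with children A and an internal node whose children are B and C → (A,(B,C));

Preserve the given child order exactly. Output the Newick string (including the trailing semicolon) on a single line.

internal I2 with children ['P', 'M', 'I1', 'G']
  leaf 'P' → 'P'
  leaf 'M' → 'M'
  internal I1 with children ['S', 'F', 'I0']
    leaf 'S' → 'S'
    leaf 'F' → 'F'
    internal I0 with children ['E', 'X']
      leaf 'E' → 'E'
      leaf 'X' → 'X'
    → '(E,X)'
  → '(S,F,(E,X))'
  leaf 'G' → 'G'
→ '(P,M,(S,F,(E,X)),G)'
Final: (P,M,(S,F,(E,X)),G);

Answer: (P,M,(S,F,(E,X)),G);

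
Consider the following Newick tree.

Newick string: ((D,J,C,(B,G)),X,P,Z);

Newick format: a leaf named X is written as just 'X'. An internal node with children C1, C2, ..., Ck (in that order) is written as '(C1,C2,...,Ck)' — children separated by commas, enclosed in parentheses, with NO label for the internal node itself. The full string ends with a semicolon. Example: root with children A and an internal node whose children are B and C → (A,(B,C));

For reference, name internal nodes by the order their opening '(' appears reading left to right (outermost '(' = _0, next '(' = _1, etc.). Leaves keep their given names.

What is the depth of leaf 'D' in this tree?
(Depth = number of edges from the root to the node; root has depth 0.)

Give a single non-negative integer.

Newick: ((D,J,C,(B,G)),X,P,Z);
Naming internals by '(' encounter order: outermost '(' = _0, next = _1, ...
Query node: D
Path from root: _0 -> _1 -> D
Depth of D: 2 (number of edges from root)

Answer: 2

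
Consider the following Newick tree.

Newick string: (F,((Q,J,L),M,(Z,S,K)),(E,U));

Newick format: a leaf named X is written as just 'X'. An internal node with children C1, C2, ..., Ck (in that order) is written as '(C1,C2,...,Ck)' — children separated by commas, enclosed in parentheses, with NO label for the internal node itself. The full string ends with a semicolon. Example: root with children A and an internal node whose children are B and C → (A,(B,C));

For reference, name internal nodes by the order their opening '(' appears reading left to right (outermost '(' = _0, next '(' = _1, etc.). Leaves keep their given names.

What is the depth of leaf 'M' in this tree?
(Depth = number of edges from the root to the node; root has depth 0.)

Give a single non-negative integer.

Answer: 2

Derivation:
Newick: (F,((Q,J,L),M,(Z,S,K)),(E,U));
Naming internals by '(' encounter order: outermost '(' = _0, next = _1, ...
Query node: M
Path from root: _0 -> _1 -> M
Depth of M: 2 (number of edges from root)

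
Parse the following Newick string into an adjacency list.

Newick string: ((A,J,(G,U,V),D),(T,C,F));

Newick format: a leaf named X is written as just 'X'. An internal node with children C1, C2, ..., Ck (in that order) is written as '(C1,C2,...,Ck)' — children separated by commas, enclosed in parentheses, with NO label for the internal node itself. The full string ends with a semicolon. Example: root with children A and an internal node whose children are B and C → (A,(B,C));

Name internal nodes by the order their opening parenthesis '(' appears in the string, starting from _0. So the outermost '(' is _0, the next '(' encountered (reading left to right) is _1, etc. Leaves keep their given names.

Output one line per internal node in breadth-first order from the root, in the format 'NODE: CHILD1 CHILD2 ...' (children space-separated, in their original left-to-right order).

Input: ((A,J,(G,U,V),D),(T,C,F));
Scanning left-to-right, naming '(' by encounter order:
  pos 0: '(' -> open internal node _0 (depth 1)
  pos 1: '(' -> open internal node _1 (depth 2)
  pos 6: '(' -> open internal node _2 (depth 3)
  pos 12: ')' -> close internal node _2 (now at depth 2)
  pos 15: ')' -> close internal node _1 (now at depth 1)
  pos 17: '(' -> open internal node _3 (depth 2)
  pos 23: ')' -> close internal node _3 (now at depth 1)
  pos 24: ')' -> close internal node _0 (now at depth 0)
Total internal nodes: 4
BFS adjacency from root:
  _0: _1 _3
  _1: A J _2 D
  _3: T C F
  _2: G U V

Answer: _0: _1 _3
_1: A J _2 D
_3: T C F
_2: G U V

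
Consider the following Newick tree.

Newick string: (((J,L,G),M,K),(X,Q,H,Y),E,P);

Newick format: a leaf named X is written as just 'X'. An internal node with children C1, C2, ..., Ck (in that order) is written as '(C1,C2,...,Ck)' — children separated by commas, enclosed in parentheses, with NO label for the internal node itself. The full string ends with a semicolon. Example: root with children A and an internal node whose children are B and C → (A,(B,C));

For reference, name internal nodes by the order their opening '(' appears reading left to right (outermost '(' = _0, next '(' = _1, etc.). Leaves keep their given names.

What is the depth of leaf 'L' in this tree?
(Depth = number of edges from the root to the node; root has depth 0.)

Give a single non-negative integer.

Answer: 3

Derivation:
Newick: (((J,L,G),M,K),(X,Q,H,Y),E,P);
Naming internals by '(' encounter order: outermost '(' = _0, next = _1, ...
Query node: L
Path from root: _0 -> _1 -> _2 -> L
Depth of L: 3 (number of edges from root)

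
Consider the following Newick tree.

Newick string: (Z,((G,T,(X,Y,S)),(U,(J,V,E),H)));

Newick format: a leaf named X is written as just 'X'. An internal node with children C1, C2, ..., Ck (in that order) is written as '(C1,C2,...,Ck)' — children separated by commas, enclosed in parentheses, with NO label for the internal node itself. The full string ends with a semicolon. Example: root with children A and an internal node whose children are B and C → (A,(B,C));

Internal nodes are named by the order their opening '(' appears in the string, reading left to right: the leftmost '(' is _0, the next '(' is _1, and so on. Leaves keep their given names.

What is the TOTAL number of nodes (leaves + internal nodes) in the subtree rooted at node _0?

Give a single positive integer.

Newick: (Z,((G,T,(X,Y,S)),(U,(J,V,E),H)));
Locate _0: it is the '(' at position 0 (the 1st '(' reading left to right).
Query: subtree rooted at _0
_0: subtree_size = 1 + 16
  Z: subtree_size = 1 + 0
  _1: subtree_size = 1 + 14
    _2: subtree_size = 1 + 6
      G: subtree_size = 1 + 0
      T: subtree_size = 1 + 0
      _3: subtree_size = 1 + 3
        X: subtree_size = 1 + 0
        Y: subtree_size = 1 + 0
        S: subtree_size = 1 + 0
    _4: subtree_size = 1 + 6
      U: subtree_size = 1 + 0
      _5: subtree_size = 1 + 3
        J: subtree_size = 1 + 0
        V: subtree_size = 1 + 0
        E: subtree_size = 1 + 0
      H: subtree_size = 1 + 0
Total subtree size of _0: 17

Answer: 17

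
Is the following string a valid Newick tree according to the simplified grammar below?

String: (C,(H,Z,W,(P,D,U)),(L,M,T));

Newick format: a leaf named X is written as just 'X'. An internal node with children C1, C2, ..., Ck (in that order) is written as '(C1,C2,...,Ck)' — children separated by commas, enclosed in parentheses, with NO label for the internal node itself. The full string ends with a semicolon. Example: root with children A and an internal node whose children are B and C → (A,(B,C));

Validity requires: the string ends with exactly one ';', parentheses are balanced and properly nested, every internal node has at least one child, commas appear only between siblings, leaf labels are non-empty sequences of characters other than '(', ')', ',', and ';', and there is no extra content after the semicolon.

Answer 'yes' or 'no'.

Input: (C,(H,Z,W,(P,D,U)),(L,M,T));
Paren balance: 4 '(' vs 4 ')' OK
Ends with single ';': True
Full parse: OK
Valid: True

Answer: yes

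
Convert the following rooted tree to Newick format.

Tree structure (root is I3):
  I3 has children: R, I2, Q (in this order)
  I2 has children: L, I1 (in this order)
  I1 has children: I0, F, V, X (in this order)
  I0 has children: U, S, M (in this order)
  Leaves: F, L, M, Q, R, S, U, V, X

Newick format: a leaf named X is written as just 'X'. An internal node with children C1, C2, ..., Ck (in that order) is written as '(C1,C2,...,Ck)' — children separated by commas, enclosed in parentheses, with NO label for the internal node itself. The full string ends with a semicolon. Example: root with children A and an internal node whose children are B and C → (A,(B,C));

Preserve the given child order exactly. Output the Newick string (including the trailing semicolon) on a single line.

internal I3 with children ['R', 'I2', 'Q']
  leaf 'R' → 'R'
  internal I2 with children ['L', 'I1']
    leaf 'L' → 'L'
    internal I1 with children ['I0', 'F', 'V', 'X']
      internal I0 with children ['U', 'S', 'M']
        leaf 'U' → 'U'
        leaf 'S' → 'S'
        leaf 'M' → 'M'
      → '(U,S,M)'
      leaf 'F' → 'F'
      leaf 'V' → 'V'
      leaf 'X' → 'X'
    → '((U,S,M),F,V,X)'
  → '(L,((U,S,M),F,V,X))'
  leaf 'Q' → 'Q'
→ '(R,(L,((U,S,M),F,V,X)),Q)'
Final: (R,(L,((U,S,M),F,V,X)),Q);

Answer: (R,(L,((U,S,M),F,V,X)),Q);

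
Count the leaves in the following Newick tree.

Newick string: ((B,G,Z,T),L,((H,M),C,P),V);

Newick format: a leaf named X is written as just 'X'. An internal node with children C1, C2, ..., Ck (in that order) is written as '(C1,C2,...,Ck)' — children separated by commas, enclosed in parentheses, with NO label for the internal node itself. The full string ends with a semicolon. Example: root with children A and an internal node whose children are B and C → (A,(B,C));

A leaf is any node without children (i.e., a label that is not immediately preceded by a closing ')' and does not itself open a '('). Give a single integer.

Answer: 10

Derivation:
Newick: ((B,G,Z,T),L,((H,M),C,P),V);
Scan left-to-right; a leaf is any maximal label run not followed by '(':
  pos 2: leaf 'B' → count = 1
  pos 4: leaf 'G' → count = 2
  pos 6: leaf 'Z' → count = 3
  pos 8: leaf 'T' → count = 4
  pos 11: leaf 'L' → count = 5
  pos 15: leaf 'H' → count = 6
  pos 17: leaf 'M' → count = 7
  pos 20: leaf 'C' → count = 8
  pos 22: leaf 'P' → count = 9
  pos 25: leaf 'V' → count = 10
Total leaves: 10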